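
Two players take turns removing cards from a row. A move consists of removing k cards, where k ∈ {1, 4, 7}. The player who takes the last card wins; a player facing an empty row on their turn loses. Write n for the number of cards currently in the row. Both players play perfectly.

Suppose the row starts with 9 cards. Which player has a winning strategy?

Label each position W (a win for the player to move) or L (a loss). A position with no legal move is L; any other position is W exactly when some move reaches an L, and L when every move reaches a W.
n=0: no move → L
n=1: →0(L), so W
n=2: →1(W) only, which is W, so L
n=3: →2(L), so W
n=4: →0(L), so W
n=5: →4(W), 1(W) — all W, so L
n=6: →5(L), so W
n=7: →0(L), so W
n=8: →7(W), 4(W), 1(W) — all W, so L
n=9: →8(L), so W
The starting position 9 is W: the player to move should remove 1, leaving 8, handing over an L position.

The first player wins.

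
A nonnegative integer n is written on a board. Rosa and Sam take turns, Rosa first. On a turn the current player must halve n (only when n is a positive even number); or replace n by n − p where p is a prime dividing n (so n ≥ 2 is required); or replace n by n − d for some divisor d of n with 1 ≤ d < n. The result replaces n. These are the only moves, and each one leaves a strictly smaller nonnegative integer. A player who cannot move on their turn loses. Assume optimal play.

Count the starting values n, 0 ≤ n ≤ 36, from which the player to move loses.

9

Build the W/L table. Terminal = L. A non-terminal position is W if it has a move to some L; otherwise it is L.
n=0: no move → L
n=1: no move → L
n=2: W (go to 0, an L position)
n=3: W (go to 0, an L position)
n=4: L (options 2(W), 3(W) are all W)
n=5: W (go to 0, an L position)
n=6: W (go to 4, an L position)
n=7: W (go to 0, an L position)
n=8: W (go to 4, an L position)
n=9: L (options 6(W), 8(W) are all W)
n=10: W (go to 9, an L position)
n=11: W (go to 0, an L position)
n=12: W (go to 9, an L position)
n=13: W (go to 0, an L position)
n=14: L (options 7(W), 12(W), 13(W) are all W)
n=15: W (go to 14, an L position)
n=16: W (go to 14, an L position)
n=17: W (go to 0, an L position)
n=18: W (go to 9, an L position)
n=19: W (go to 0, an L position)
n=20: L (options 10(W), 15(W), 16(W), 18(W), 19(W) are all W)
n=21: W (go to 14, an L position)
n=22: W (go to 20, an L position)
n=23: W (go to 0, an L position)
n=24: W (go to 20, an L position)
n=25: W (go to 20, an L position)
n=26: L (options 13(W), 24(W), 25(W) are all W)
n=27: W (go to 26, an L position)
n=28: W (go to 14, an L position)
n=29: W (go to 0, an L position)
n=30: W (go to 20, an L position)
n=31: W (go to 0, an L position)
n=32: L (options 16(W), 24(W), 28(W), 30(W), 31(W) are all W)
n=33: W (go to 32, an L position)
n=34: W (go to 32, an L position)
n=35: L (options 28(W), 30(W), 34(W) are all W)
n=36: W (go to 32, an L position)
L entries with 0 ≤ n ≤ 36: n = 0, 1, 4, 9, 14, 20, 26, 32, 35; that makes 9.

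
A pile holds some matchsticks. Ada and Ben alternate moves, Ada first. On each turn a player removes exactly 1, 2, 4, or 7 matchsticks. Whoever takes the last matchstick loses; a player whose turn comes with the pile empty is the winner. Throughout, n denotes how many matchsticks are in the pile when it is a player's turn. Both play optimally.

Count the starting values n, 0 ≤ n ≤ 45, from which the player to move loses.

15

Label each position W (a win for the player to move) or L (a loss). A position with no legal move is W; any other position is W exactly when some move reaches an L, and L when every move reaches a W.
n=0: no move; the opponent has just taken the last matchstick and therefore loses → W
n=1: the only move is to 0(W), a W ⇒ L
n=2: can move to 1, which is L ⇒ W
n=3: can move to 1, which is L ⇒ W
n=4: moves to 3(W), 2(W), 0(W); every one is W ⇒ L
n=5: can move to 4, which is L ⇒ W
n=6: can move to 4, which is L ⇒ W
n=7: moves to 6(W), 5(W), 3(W), 0(W); every one is W ⇒ L
n=8: can move to 7, which is L ⇒ W
n=9: can move to 7, which is L ⇒ W
n=10: moves to 9(W), 8(W), 6(W), 3(W); every one is W ⇒ L
n=11: can move to 10, which is L ⇒ W
n=12: can move to 10, which is L ⇒ W
n=13: moves to 12(W), 11(W), 9(W), 6(W); every one is W ⇒ L
n=14: can move to 13, which is L ⇒ W
n=15: can move to 13, which is L ⇒ W
n=16: moves to 15(W), 14(W), 12(W), 9(W); every one is W ⇒ L
n=17: can move to 16, which is L ⇒ W
n=18: can move to 16, which is L ⇒ W
n=19: moves to 18(W), 17(W), 15(W), 12(W); every one is W ⇒ L
n=20: can move to 19, which is L ⇒ W
n=21: can move to 19, which is L ⇒ W
n=22: moves to 21(W), 20(W), 18(W), 15(W); every one is W ⇒ L
n=23: can move to 22, which is L ⇒ W
n=24: can move to 22, which is L ⇒ W
n=25: moves to 24(W), 23(W), 21(W), 18(W); every one is W ⇒ L
n=26: can move to 25, which is L ⇒ W
n=27: can move to 25, which is L ⇒ W
n=28: moves to 27(W), 26(W), 24(W), 21(W); every one is W ⇒ L
n=29: can move to 28, which is L ⇒ W
n=30: can move to 28, which is L ⇒ W
n=31: moves to 30(W), 29(W), 27(W), 24(W); every one is W ⇒ L
n=32: can move to 31, which is L ⇒ W
n=33: can move to 31, which is L ⇒ W
n=34: moves to 33(W), 32(W), 30(W), 27(W); every one is W ⇒ L
n=35: can move to 34, which is L ⇒ W
n=36: can move to 34, which is L ⇒ W
n=37: moves to 36(W), 35(W), 33(W), 30(W); every one is W ⇒ L
n=38: can move to 37, which is L ⇒ W
n=39: can move to 37, which is L ⇒ W
n=40: moves to 39(W), 38(W), 36(W), 33(W); every one is W ⇒ L
n=41: can move to 40, which is L ⇒ W
n=42: can move to 40, which is L ⇒ W
n=43: moves to 42(W), 41(W), 39(W), 36(W); every one is W ⇒ L
n=44: can move to 43, which is L ⇒ W
n=45: can move to 43, which is L ⇒ W
L entries with 0 ≤ n ≤ 45: n = 1, 4, 7, 10, 13, 16, 19, 22, 25, 28, 31, 34, 37, 40, 43; that makes 15.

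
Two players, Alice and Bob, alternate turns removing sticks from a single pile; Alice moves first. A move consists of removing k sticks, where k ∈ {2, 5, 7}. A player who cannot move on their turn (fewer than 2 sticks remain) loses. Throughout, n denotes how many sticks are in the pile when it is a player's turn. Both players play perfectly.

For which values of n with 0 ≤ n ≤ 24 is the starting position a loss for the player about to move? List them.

0, 1, 4, 10, 13, 14, 22, 23

Work bottom-up. With no move the player to move loses. Otherwise the position is W if at least one move leads to an L position for the opponent, and L if every move leads to a W.
n=0: no move → L
n=1: no move → L
n=2: W (go to 0, an L position)
n=3: W (go to 1, an L position)
n=4: L (sole option 2(W) is W)
n=5: W (go to 0, an L position)
n=6: W (go to 4, an L position)
n=7: W (go to 0, an L position)
n=8: W (go to 1, an L position)
n=9: W (go to 4, an L position)
n=10: L (options 8(W), 5(W), 3(W) are all W)
n=11: W (go to 4, an L position)
n=12: W (go to 10, an L position)
n=13: L (options 11(W), 8(W), 6(W) are all W)
n=14: L (options 12(W), 9(W), 7(W) are all W)
n=15: W (go to 13, an L position)
n=16: W (go to 14, an L position)
n=17: W (go to 10, an L position)
n=18: W (go to 13, an L position)
n=19: W (go to 14, an L position)
n=20: W (go to 13, an L position)
n=21: W (go to 14, an L position)
n=22: L (options 20(W), 17(W), 15(W) are all W)
n=23: L (options 21(W), 18(W), 16(W) are all W)
n=24: W (go to 22, an L position)
The losing starting values of n are exactly the entries labelled L in this table (8 of them).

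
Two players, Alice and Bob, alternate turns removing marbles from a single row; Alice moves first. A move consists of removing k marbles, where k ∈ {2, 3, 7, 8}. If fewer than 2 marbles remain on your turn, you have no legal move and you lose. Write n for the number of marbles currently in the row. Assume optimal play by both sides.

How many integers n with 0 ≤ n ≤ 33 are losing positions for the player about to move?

14

Work bottom-up. With no move the player to move loses. Otherwise the position is W if at least one move leads to an L position for the opponent, and L if every move leads to a W.
n=0: no move → L
n=1: no move → L
n=2: can move to 0, which is L ⇒ W
n=3: can move to 1, which is L ⇒ W
n=4: can move to 1, which is L ⇒ W
n=5: moves to 3(W), 2(W); every one is W ⇒ L
n=6: moves to 4(W), 3(W); every one is W ⇒ L
n=7: can move to 5, which is L ⇒ W
n=8: can move to 6, which is L ⇒ W
n=9: can move to 6, which is L ⇒ W
n=10: moves to 8(W), 7(W), 3(W), 2(W); every one is W ⇒ L
n=11: moves to 9(W), 8(W), 4(W), 3(W); every one is W ⇒ L
n=12: can move to 10, which is L ⇒ W
n=13: can move to 11, which is L ⇒ W
n=14: can move to 11, which is L ⇒ W
n=15: moves to 13(W), 12(W), 8(W), 7(W); every one is W ⇒ L
n=16: moves to 14(W), 13(W), 9(W), 8(W); every one is W ⇒ L
n=17: can move to 15, which is L ⇒ W
n=18: can move to 16, which is L ⇒ W
n=19: can move to 16, which is L ⇒ W
n=20: moves to 18(W), 17(W), 13(W), 12(W); every one is W ⇒ L
n=21: moves to 19(W), 18(W), 14(W), 13(W); every one is W ⇒ L
n=22: can move to 20, which is L ⇒ W
n=23: can move to 21, which is L ⇒ W
n=24: can move to 21, which is L ⇒ W
n=25: moves to 23(W), 22(W), 18(W), 17(W); every one is W ⇒ L
n=26: moves to 24(W), 23(W), 19(W), 18(W); every one is W ⇒ L
n=27: can move to 25, which is L ⇒ W
n=28: can move to 26, which is L ⇒ W
n=29: can move to 26, which is L ⇒ W
n=30: moves to 28(W), 27(W), 23(W), 22(W); every one is W ⇒ L
n=31: moves to 29(W), 28(W), 24(W), 23(W); every one is W ⇒ L
n=32: can move to 30, which is L ⇒ W
n=33: can move to 31, which is L ⇒ W
L entries with 0 ≤ n ≤ 33: n = 0, 1, 5, 6, 10, 11, 15, 16, 20, 21, 25, 26, 30, 31; that makes 14.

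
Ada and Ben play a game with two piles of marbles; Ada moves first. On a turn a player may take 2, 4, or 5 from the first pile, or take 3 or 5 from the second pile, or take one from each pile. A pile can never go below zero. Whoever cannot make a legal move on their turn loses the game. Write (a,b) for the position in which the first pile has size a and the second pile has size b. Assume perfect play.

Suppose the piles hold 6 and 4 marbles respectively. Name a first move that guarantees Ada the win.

Move to (2,4).

Positions with no move are L. A position that does have a move is losing for the player to move precisely when every available move leads to a winning position for the opponent. Fill in the labels:
No move ever increases a pile, so every position that can arise here has a ≤ 6 and b ≤ 4; it is enough to label the cells with 0 ≤ a ≤ 6 and 0 ≤ b ≤ 4.
Every move lowers a or b (never raises either), so fill the grid row by row in increasing a, and left to right within a row: each cell's successors are then already labelled.
      b=0  b=1  b=2  b=3  b=4
a=0:    L    L    L    W    W
a=1:    L    W    W    W    L
a=2:    W    W    W    L    L
a=3:    W    L    L    L    W
a=4:    W    W    W    W    W
a=5:    W    W    W    W    W
a=6:    W    L    L    W    W
Cells with no legal move (terminal, hence L): (0,0), (0,1), (0,2), (1,0).
The remaining L cells, each justified by listing all of its moves:
(1,4): moves to (1,1)(W), (0,3)(W); every one is W ⇒ L
(2,3): moves to (0,3)(W), (2,0)(W), (1,2)(W); every one is W ⇒ L
(2,4): moves to (0,4)(W), (2,1)(W), (1,3)(W); every one is W ⇒ L
(3,1): moves to (1,1)(W), (2,0)(W); every one is W ⇒ L
(3,2): moves to (1,2)(W), (2,1)(W); every one is W ⇒ L
(3,3): moves to (1,3)(W), (3,0)(W), (2,2)(W); every one is W ⇒ L
(6,1): moves to (4,1)(W), (2,1)(W), (1,1)(W), (5,0)(W); every one is W ⇒ L
(6,2): moves to (4,2)(W), (2,2)(W), (1,2)(W), (5,1)(W); every one is W ⇒ L
Every other cell has at least one move into one of the L cells above, so it is W.
From (6,4), the L positions reachable in one move are: (2,4), (1,4), (6,1). Any move reaching one of these is winning.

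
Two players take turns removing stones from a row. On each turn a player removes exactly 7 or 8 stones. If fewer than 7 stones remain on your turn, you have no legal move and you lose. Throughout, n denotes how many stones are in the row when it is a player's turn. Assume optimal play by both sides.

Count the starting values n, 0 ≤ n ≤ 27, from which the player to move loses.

Compute win/loss labels from the base case upward. A position with no move is L. Any other position is W if it can reach an L in one move, else L.
n=0: no move → L
n=1: no move → L
n=2: no move → L
n=3: no move → L
n=4: no move → L
n=5: no move → L
n=6: no move → L
n=7: W (go to 0, an L position)
n=8: W (go to 1, an L position)
n=9: W (go to 2, an L position)
n=10: W (go to 3, an L position)
n=11: W (go to 4, an L position)
n=12: W (go to 5, an L position)
n=13: W (go to 6, an L position)
n=14: W (go to 6, an L position)
n=15: L (options 8(W), 7(W) are all W)
n=16: L (options 9(W), 8(W) are all W)
n=17: L (options 10(W), 9(W) are all W)
n=18: L (options 11(W), 10(W) are all W)
n=19: L (options 12(W), 11(W) are all W)
n=20: L (options 13(W), 12(W) are all W)
n=21: L (options 14(W), 13(W) are all W)
n=22: W (go to 15, an L position)
n=23: W (go to 16, an L position)
n=24: W (go to 17, an L position)
n=25: W (go to 18, an L position)
n=26: W (go to 19, an L position)
n=27: W (go to 20, an L position)
L entries with 0 ≤ n ≤ 27: n = 0, 1, 2, 3, 4, 5, 6, 15, 16, 17, 18, 19, 20, 21; that makes 14.

14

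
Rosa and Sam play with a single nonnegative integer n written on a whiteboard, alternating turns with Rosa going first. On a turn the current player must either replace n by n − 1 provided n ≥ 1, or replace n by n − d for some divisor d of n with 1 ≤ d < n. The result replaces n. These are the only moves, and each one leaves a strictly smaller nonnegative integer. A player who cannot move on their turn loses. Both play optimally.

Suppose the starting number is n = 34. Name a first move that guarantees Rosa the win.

Build the W/L table. Terminal = L. A non-terminal position is W if it has a move to some L; otherwise it is L.
n=0: no move → L
n=1: can move to 0, which is L ⇒ W
n=2: the only move is to 1(W), a W ⇒ L
n=3: can move to 2, which is L ⇒ W
n=4: can move to 2, which is L ⇒ W
n=5: the only move is to 4(W), a W ⇒ L
n=6: can move to 5, which is L ⇒ W
n=7: the only move is to 6(W), a W ⇒ L
n=8: can move to 7, which is L ⇒ W
n=9: moves to 6(W), 8(W); every one is W ⇒ L
n=10: can move to 5, which is L ⇒ W
n=11: the only move is to 10(W), a W ⇒ L
n=12: can move to 9, which is L ⇒ W
n=13: the only move is to 12(W), a W ⇒ L
n=14: can move to 7, which is L ⇒ W
n=15: moves to 10(W), 12(W), 14(W); every one is W ⇒ L
n=16: can move to 15, which is L ⇒ W
n=17: the only move is to 16(W), a W ⇒ L
n=18: can move to 9, which is L ⇒ W
n=19: the only move is to 18(W), a W ⇒ L
n=20: can move to 15, which is L ⇒ W
n=21: moves to 14(W), 18(W), 20(W); every one is W ⇒ L
n=22: can move to 11, which is L ⇒ W
n=23: the only move is to 22(W), a W ⇒ L
n=24: can move to 21, which is L ⇒ W
n=25: moves to 20(W), 24(W); every one is W ⇒ L
n=26: can move to 13, which is L ⇒ W
n=27: moves to 18(W), 24(W), 26(W); every one is W ⇒ L
n=28: can move to 21, which is L ⇒ W
n=29: the only move is to 28(W), a W ⇒ L
n=30: can move to 15, which is L ⇒ W
n=31: the only move is to 30(W), a W ⇒ L
n=32: can move to 31, which is L ⇒ W
n=33: moves to 22(W), 30(W), 32(W); every one is W ⇒ L
n=34: can move to 17, which is L ⇒ W
From 34, the L positions reachable in one move are: 17, 33. Any move reaching one of these is winning.

Move to 17.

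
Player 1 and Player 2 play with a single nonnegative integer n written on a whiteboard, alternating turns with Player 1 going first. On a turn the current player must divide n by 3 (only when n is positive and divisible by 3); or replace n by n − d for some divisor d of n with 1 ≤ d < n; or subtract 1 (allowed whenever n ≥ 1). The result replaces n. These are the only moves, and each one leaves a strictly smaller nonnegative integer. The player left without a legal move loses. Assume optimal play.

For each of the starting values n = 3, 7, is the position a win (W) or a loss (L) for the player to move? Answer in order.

Build the W/L table. Terminal = L. A non-terminal position is W if it has a move to some L; otherwise it is L.
n=0: no move → L
n=1: W (go to 0, an L position)
n=2: L (sole option 1(W) is W)
n=3: W (go to 2, an L position)
n=4: W (go to 2, an L position)
n=5: L (sole option 4(W) is W)
n=6: W (go to 2, an L position)
n=7: L (sole option 6(W) is W)

3: W, 7: L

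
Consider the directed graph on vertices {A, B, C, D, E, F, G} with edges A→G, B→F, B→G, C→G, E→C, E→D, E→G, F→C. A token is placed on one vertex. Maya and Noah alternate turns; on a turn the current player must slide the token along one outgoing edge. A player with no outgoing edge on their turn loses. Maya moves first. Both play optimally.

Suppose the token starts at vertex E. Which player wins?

Compute win/loss labels from the base case upward. A position with no move is L. Any other position is W if it can reach an L in one move, else L.
Every edge goes from a vertex to one that appears earlier in the order G, D, C, E, F, A, B, so processing vertices in that order labels each vertex after all of its successors.
G: no outgoing edge → L
D: no outgoing edge → L
C: →G(L), so W
E: →D(L), so W
F: →C(W) only, which is W, so L
A: →G(L), so W
B: →F(L), so W
From E Maya can move to D, reaching an L position.

Maya wins.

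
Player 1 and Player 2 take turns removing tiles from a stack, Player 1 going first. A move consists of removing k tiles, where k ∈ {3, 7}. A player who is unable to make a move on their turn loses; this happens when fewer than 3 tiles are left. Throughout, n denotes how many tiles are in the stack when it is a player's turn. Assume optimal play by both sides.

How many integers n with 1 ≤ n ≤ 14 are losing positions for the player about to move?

6

Build the W/L table. Terminal = L. A non-terminal position is W if it has a move to some L; otherwise it is L.
n=0: no move → L
n=1: no move → L
n=2: no move → L
n=3: →0(L), so W
n=4: →1(L), so W
n=5: →2(L), so W
n=6: →3(W) only, which is W, so L
n=7: →0(L), so W
n=8: →1(L), so W
n=9: →6(L), so W
n=10: →7(W), 3(W) — all W, so L
n=11: →8(W), 4(W) — all W, so L
n=12: →9(W), 5(W) — all W, so L
n=13: →10(L), so W
n=14: →11(L), so W
L entries with 1 ≤ n ≤ 14 (n=0 is outside the asked range and is not counted): n = 1, 2, 6, 10, 11, 12; that makes 6.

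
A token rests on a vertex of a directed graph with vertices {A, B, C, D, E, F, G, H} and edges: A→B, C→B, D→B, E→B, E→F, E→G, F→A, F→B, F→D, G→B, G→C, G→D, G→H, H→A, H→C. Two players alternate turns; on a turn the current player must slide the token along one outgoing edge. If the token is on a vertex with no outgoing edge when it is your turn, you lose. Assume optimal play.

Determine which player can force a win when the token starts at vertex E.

The first player wins.

Label each position W (a win for the player to move) or L (a loss). A position with no legal move is L; any other position is W exactly when some move reaches an L, and L when every move reaches a W.
Every edge goes from a vertex to one that appears earlier in the order B, D, C, A, H, G, F, E, so processing vertices in that order labels each vertex after all of its successors.
B: no outgoing edge → L
D: →B(L), so W
C: →B(L), so W
A: →B(L), so W
H: →A(W), C(W) — all W, so L
G: →H(L), so W
F: →B(L), so W
E: →B(L), so W
The starting position E is W: the player to move should move to B, handing over an L position.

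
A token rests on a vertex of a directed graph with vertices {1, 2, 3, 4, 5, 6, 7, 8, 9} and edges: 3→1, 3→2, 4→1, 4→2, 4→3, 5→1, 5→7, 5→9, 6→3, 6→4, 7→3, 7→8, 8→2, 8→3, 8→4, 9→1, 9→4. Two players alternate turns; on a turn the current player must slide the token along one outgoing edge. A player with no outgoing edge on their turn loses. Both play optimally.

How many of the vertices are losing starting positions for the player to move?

4

Positions with no move are L. A position that does have a move is losing for the player to move precisely when every available move leads to a winning position for the opponent. Fill in the labels:
Every edge goes from a vertex to one that appears earlier in the order 1, 2, 3, 4, 8, 9, 7, 6, 5, so processing vertices in that order labels each vertex after all of its successors.
1: no outgoing edge → L
2: no outgoing edge → L
3: can move to 2, which is L ⇒ W
4: can move to 2, which is L ⇒ W
8: can move to 2, which is L ⇒ W
9: can move to 1, which is L ⇒ W
7: moves to 8(W), 3(W); every one is W ⇒ L
6: moves to 4(W), 3(W); every one is W ⇒ L
5: can move to 7, which is L ⇒ W
The L vertices are 1, 2, 6, 7; that is 4 in all.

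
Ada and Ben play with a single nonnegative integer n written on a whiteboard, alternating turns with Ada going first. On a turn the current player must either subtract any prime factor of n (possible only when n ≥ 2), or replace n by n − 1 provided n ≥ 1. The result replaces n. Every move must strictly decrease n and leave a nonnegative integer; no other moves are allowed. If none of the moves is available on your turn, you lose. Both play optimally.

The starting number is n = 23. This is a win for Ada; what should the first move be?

Move to 0.

Compute win/loss labels from the base case upward. A position with no move is L. Any other position is W if it can reach an L in one move, else L.
n=0: no move → L
n=1: W (go to 0, an L position)
n=2: W (go to 0, an L position)
n=3: W (go to 0, an L position)
n=4: L (options 2(W), 3(W) are all W)
n=5: W (go to 0, an L position)
n=6: W (go to 4, an L position)
n=7: W (go to 0, an L position)
n=8: L (options 6(W), 7(W) are all W)
n=9: W (go to 8, an L position)
n=10: W (go to 8, an L position)
n=11: W (go to 0, an L position)
n=12: L (options 9(W), 10(W), 11(W) are all W)
n=13: W (go to 0, an L position)
n=14: W (go to 12, an L position)
n=15: W (go to 12, an L position)
n=16: L (options 14(W), 15(W) are all W)
n=17: W (go to 0, an L position)
n=18: W (go to 16, an L position)
n=19: W (go to 0, an L position)
n=20: L (options 15(W), 18(W), 19(W) are all W)
n=21: W (go to 20, an L position)
n=22: W (go to 20, an L position)
n=23: W (go to 0, an L position)
From 23, the L positions reachable in one move are: 0.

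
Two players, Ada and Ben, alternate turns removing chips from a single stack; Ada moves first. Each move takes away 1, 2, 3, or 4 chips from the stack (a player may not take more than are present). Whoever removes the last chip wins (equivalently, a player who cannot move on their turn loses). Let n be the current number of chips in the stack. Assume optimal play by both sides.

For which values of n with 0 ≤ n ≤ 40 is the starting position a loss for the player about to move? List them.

0, 5, 10, 15, 20, 25, 30, 35, 40

Positions with no move are L. A position that does have a move is losing for the player to move precisely when every available move leads to a winning position for the opponent. Fill in the labels:
n=0: no move → L
n=1: W (go to 0, an L position)
n=2: W (go to 0, an L position)
n=3: W (go to 0, an L position)
n=4: W (go to 0, an L position)
n=5: L (options 4(W), 3(W), 2(W), 1(W) are all W)
n=6: W (go to 5, an L position)
n=7: W (go to 5, an L position)
n=8: W (go to 5, an L position)
n=9: W (go to 5, an L position)
n=10: L (options 9(W), 8(W), 7(W), 6(W) are all W)
n=11: W (go to 10, an L position)
n=12: W (go to 10, an L position)
n=13: W (go to 10, an L position)
n=14: W (go to 10, an L position)
n=15: L (options 14(W), 13(W), 12(W), 11(W) are all W)
n=16: W (go to 15, an L position)
n=17: W (go to 15, an L position)
n=18: W (go to 15, an L position)
n=19: W (go to 15, an L position)
n=20: L (options 19(W), 18(W), 17(W), 16(W) are all W)
n=21: W (go to 20, an L position)
n=22: W (go to 20, an L position)
n=23: W (go to 20, an L position)
n=24: W (go to 20, an L position)
n=25: L (options 24(W), 23(W), 22(W), 21(W) are all W)
n=26: W (go to 25, an L position)
n=27: W (go to 25, an L position)
n=28: W (go to 25, an L position)
n=29: W (go to 25, an L position)
n=30: L (options 29(W), 28(W), 27(W), 26(W) are all W)
n=31: W (go to 30, an L position)
n=32: W (go to 30, an L position)
n=33: W (go to 30, an L position)
n=34: W (go to 30, an L position)
n=35: L (options 34(W), 33(W), 32(W), 31(W) are all W)
n=36: W (go to 35, an L position)
n=37: W (go to 35, an L position)
n=38: W (go to 35, an L position)
n=39: W (go to 35, an L position)
n=40: L (options 39(W), 38(W), 37(W), 36(W) are all W)
Reading off the rows marked L gives the requested list; there are 9 such values of n.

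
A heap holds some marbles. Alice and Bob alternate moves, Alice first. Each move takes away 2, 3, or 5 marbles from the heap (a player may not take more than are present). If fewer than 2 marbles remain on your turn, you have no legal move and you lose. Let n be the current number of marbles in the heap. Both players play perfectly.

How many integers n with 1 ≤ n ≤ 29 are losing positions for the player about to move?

9

Positions with no move are L. A position that does have a move is losing for the player to move precisely when every available move leads to a winning position for the opponent. Fill in the labels:
n=0: no move → L
n=1: no move → L
n=2: can move to 0, which is L ⇒ W
n=3: can move to 1, which is L ⇒ W
n=4: can move to 1, which is L ⇒ W
n=5: can move to 0, which is L ⇒ W
n=6: can move to 1, which is L ⇒ W
n=7: moves to 5(W), 4(W), 2(W); every one is W ⇒ L
n=8: moves to 6(W), 5(W), 3(W); every one is W ⇒ L
n=9: can move to 7, which is L ⇒ W
n=10: can move to 8, which is L ⇒ W
n=11: can move to 8, which is L ⇒ W
n=12: can move to 7, which is L ⇒ W
n=13: can move to 8, which is L ⇒ W
n=14: moves to 12(W), 11(W), 9(W); every one is W ⇒ L
n=15: moves to 13(W), 12(W), 10(W); every one is W ⇒ L
n=16: can move to 14, which is L ⇒ W
n=17: can move to 15, which is L ⇒ W
n=18: can move to 15, which is L ⇒ W
n=19: can move to 14, which is L ⇒ W
n=20: can move to 15, which is L ⇒ W
n=21: moves to 19(W), 18(W), 16(W); every one is W ⇒ L
n=22: moves to 20(W), 19(W), 17(W); every one is W ⇒ L
n=23: can move to 21, which is L ⇒ W
n=24: can move to 22, which is L ⇒ W
n=25: can move to 22, which is L ⇒ W
n=26: can move to 21, which is L ⇒ W
n=27: can move to 22, which is L ⇒ W
n=28: moves to 26(W), 25(W), 23(W); every one is W ⇒ L
n=29: moves to 27(W), 26(W), 24(W); every one is W ⇒ L
L entries with 1 ≤ n ≤ 29 (n=0 is outside the asked range and is not counted): n = 1, 7, 8, 14, 15, 21, 22, 28, 29; that makes 9.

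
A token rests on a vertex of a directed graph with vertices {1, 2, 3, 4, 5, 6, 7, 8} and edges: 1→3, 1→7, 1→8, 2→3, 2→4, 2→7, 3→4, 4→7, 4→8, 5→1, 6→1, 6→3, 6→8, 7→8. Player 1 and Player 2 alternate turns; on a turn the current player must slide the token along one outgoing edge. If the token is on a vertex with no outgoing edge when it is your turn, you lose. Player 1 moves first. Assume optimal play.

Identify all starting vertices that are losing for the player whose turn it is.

Positions with no move are L. A position that does have a move is losing for the player to move precisely when every available move leads to a winning position for the opponent. Fill in the labels:
Every edge goes from a vertex to one that appears earlier in the order 8, 7, 4, 3, 2, 1, 6, 5, so processing vertices in that order labels each vertex after all of its successors.
8: no outgoing edge → L
7: W (go to 8, an L position)
4: W (go to 8, an L position)
3: L (sole option 4(W) is W)
2: W (go to 3, an L position)
1: W (go to 3, an L position)
6: W (go to 3, an L position)
5: L (sole option 1(W) is W)
The losing starting vertices are exactly the entries labelled L in this table (3 of them).

3, 5, 8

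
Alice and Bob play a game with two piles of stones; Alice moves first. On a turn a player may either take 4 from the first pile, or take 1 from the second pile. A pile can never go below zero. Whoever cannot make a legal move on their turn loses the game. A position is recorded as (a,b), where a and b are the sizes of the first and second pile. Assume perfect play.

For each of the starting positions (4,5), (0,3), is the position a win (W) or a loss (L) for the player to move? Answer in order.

(4,5): L, (0,3): W

Label each position W (a win for the player to move) or L (a loss). A position with no legal move is L; any other position is W exactly when some move reaches an L, and L when every move reaches a W.
No move ever increases a pile, so every position that can arise here has a ≤ 4 and b ≤ 5; it is enough to label the cells with 0 ≤ a ≤ 4 and 0 ≤ b ≤ 5.
Every move lowers a or b (never raises either), so fill the grid row by row in increasing a, and left to right within a row: each cell's successors are then already labelled.
      b=0  b=1  b=2  b=3  b=4  b=5
a=0:    L    W    L    W    L    W
a=1:    L    W    L    W    L    W
a=2:    L    W    L    W    L    W
a=3:    L    W    L    W    L    W
a=4:    W    L    W    L    W    L
Cells with no legal move (terminal, hence L): (0,0), (1,0), (2,0), (3,0).
The remaining L cells, each justified by listing all of its moves:
(0,2): only reaches (0,1)(W), which is W → L
(0,4): only reaches (0,3)(W), which is W → L
(1,2): only reaches (1,1)(W), which is W → L
(1,4): only reaches (1,3)(W), which is W → L
(2,2): only reaches (2,1)(W), which is W → L
(2,4): only reaches (2,3)(W), which is W → L
(3,2): only reaches (3,1)(W), which is W → L
(3,4): only reaches (3,3)(W), which is W → L
(4,1): only reaches (0,1)(W), (4,0)(W), all W → L
(4,3): only reaches (0,3)(W), (4,2)(W), all W → L
(4,5): only reaches (0,5)(W), (4,4)(W), all W → L
Every other cell has at least one move into one of the L cells above, so it is W.
(4,5): one of the L cells justified above, so L
(0,3): the move to (0,2) reaches an L cell, so W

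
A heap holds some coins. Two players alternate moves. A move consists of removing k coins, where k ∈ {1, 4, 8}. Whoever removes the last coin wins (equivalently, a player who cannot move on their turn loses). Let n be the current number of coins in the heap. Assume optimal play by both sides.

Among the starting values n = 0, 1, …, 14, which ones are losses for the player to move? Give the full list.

0, 2, 5, 7, 12, 14

Compute win/loss labels from the base case upward. A position with no move is L. Any other position is W if it can reach an L in one move, else L.
n=0: no move → L
n=1: W (go to 0, an L position)
n=2: L (sole option 1(W) is W)
n=3: W (go to 2, an L position)
n=4: W (go to 0, an L position)
n=5: L (options 4(W), 1(W) are all W)
n=6: W (go to 5, an L position)
n=7: L (options 6(W), 3(W) are all W)
n=8: W (go to 7, an L position)
n=9: W (go to 5, an L position)
n=10: W (go to 2, an L position)
n=11: W (go to 7, an L position)
n=12: L (options 11(W), 8(W), 4(W) are all W)
n=13: W (go to 12, an L position)
n=14: L (options 13(W), 10(W), 6(W) are all W)
Reading off the rows marked L gives the requested list; there are 6 such values of n.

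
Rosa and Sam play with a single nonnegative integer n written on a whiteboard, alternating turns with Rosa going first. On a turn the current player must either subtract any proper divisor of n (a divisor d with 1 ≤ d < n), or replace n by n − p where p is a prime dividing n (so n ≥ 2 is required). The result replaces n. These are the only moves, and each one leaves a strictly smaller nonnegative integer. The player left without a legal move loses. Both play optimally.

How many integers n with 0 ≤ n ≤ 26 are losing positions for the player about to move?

7

Compute win/loss labels from the base case upward. A position with no move is L. Any other position is W if it can reach an L in one move, else L.
n=0: no move → L
n=1: no move → L
n=2: can move to 0, which is L ⇒ W
n=3: can move to 0, which is L ⇒ W
n=4: moves to 2(W), 3(W); every one is W ⇒ L
n=5: can move to 0, which is L ⇒ W
n=6: can move to 4, which is L ⇒ W
n=7: can move to 0, which is L ⇒ W
n=8: can move to 4, which is L ⇒ W
n=9: moves to 6(W), 8(W); every one is W ⇒ L
n=10: can move to 9, which is L ⇒ W
n=11: can move to 0, which is L ⇒ W
n=12: can move to 9, which is L ⇒ W
n=13: can move to 0, which is L ⇒ W
n=14: moves to 7(W), 12(W), 13(W); every one is W ⇒ L
n=15: can move to 14, which is L ⇒ W
n=16: can move to 14, which is L ⇒ W
n=17: can move to 0, which is L ⇒ W
n=18: can move to 9, which is L ⇒ W
n=19: can move to 0, which is L ⇒ W
n=20: moves to 10(W), 15(W), 16(W), 18(W), 19(W); every one is W ⇒ L
n=21: can move to 14, which is L ⇒ W
n=22: can move to 20, which is L ⇒ W
n=23: can move to 0, which is L ⇒ W
n=24: can move to 20, which is L ⇒ W
n=25: can move to 20, which is L ⇒ W
n=26: moves to 13(W), 24(W), 25(W); every one is W ⇒ L
L entries with 0 ≤ n ≤ 26: n = 0, 1, 4, 9, 14, 20, 26; that makes 7.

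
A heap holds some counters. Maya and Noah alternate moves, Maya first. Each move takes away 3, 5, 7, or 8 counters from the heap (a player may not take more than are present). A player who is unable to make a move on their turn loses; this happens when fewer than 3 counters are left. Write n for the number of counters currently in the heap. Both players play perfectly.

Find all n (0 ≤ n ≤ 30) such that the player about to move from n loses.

Use the standard recursion: the mover loses at a terminal position; elsewhere, the mover wins exactly when some move hands the opponent an L position.
n=0: no move → L
n=1: no move → L
n=2: no move → L
n=3: →0(L), so W
n=4: →1(L), so W
n=5: →2(L), so W
n=6: →1(L), so W
n=7: →2(L), so W
n=8: →1(L), so W
n=9: →2(L), so W
n=10: →2(L), so W
n=11: →8(W), 6(W), 4(W), 3(W) — all W, so L
n=12: →9(W), 7(W), 5(W), 4(W) — all W, so L
n=13: →10(W), 8(W), 6(W), 5(W) — all W, so L
n=14: →11(L), so W
n=15: →12(L), so W
n=16: →13(L), so W
n=17: →12(L), so W
n=18: →13(L), so W
n=19: →12(L), so W
n=20: →13(L), so W
n=21: →13(L), so W
n=22: →19(W), 17(W), 15(W), 14(W) — all W, so L
n=23: →20(W), 18(W), 16(W), 15(W) — all W, so L
n=24: →21(W), 19(W), 17(W), 16(W) — all W, so L
n=25: →22(L), so W
n=26: →23(L), so W
n=27: →24(L), so W
n=28: →23(L), so W
n=29: →24(L), so W
n=30: →23(L), so W
The losing starting values of n are exactly the entries labelled L in this table (9 of them).

0, 1, 2, 11, 12, 13, 22, 23, 24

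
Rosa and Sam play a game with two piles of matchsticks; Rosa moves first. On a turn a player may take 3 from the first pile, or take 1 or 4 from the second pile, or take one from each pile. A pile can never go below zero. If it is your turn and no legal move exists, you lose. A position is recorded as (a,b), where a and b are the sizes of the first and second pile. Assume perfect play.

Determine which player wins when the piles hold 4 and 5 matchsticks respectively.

Rosa wins.

Compute win/loss labels from the base case upward. A position with no move is L. Any other position is W if it can reach an L in one move, else L.
No move ever increases a pile, so every position that can arise here has a ≤ 4 and b ≤ 5; it is enough to label the cells with 0 ≤ a ≤ 4 and 0 ≤ b ≤ 5.
Every move lowers a or b (never raises either), so fill the grid row by row in increasing a, and left to right within a row: each cell's successors are then already labelled.
      b=0  b=1  b=2  b=3  b=4  b=5
a=0:    L    W    L    W    W    L
a=1:    L    W    L    W    W    L
a=2:    L    W    L    W    W    L
a=3:    W    W    W    W    L    W
a=4:    W    L    W    L    W    W
Cells with no legal move (terminal, hence L): (0,0), (1,0), (2,0).
The remaining L cells, each justified by listing all of its moves:
(0,2): →(0,1)(W) only, which is W, so L
(0,5): →(0,4)(W), (0,1)(W) — all W, so L
(1,2): →(1,1)(W), (0,1)(W) — all W, so L
(1,5): →(1,4)(W), (1,1)(W), (0,4)(W) — all W, so L
(2,2): →(2,1)(W), (1,1)(W) — all W, so L
(2,5): →(2,4)(W), (2,1)(W), (1,4)(W) — all W, so L
(3,4): →(0,4)(W), (3,3)(W), (3,0)(W), (2,3)(W) — all W, so L
(4,1): →(1,1)(W), (4,0)(W), (3,0)(W) — all W, so L
(4,3): →(1,3)(W), (4,2)(W), (3,2)(W) — all W, so L
Every other cell has at least one move into one of the L cells above, so it is W.
The starting position (4,5) is W: Rosa should move to (1,5), handing over an L position.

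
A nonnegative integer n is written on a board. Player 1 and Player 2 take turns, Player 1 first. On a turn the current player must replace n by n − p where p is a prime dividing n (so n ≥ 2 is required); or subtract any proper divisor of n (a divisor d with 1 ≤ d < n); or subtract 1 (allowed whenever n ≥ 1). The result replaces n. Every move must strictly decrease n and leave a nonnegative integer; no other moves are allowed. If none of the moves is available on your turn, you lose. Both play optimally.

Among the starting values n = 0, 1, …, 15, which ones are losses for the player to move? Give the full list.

Use the standard recursion: the mover loses at a terminal position; elsewhere, the mover wins exactly when some move hands the opponent an L position.
n=0: no move → L
n=1: W (go to 0, an L position)
n=2: W (go to 0, an L position)
n=3: W (go to 0, an L position)
n=4: L (options 2(W), 3(W) are all W)
n=5: W (go to 0, an L position)
n=6: W (go to 4, an L position)
n=7: W (go to 0, an L position)
n=8: W (go to 4, an L position)
n=9: L (options 6(W), 8(W) are all W)
n=10: W (go to 9, an L position)
n=11: W (go to 0, an L position)
n=12: W (go to 9, an L position)
n=13: W (go to 0, an L position)
n=14: L (options 7(W), 12(W), 13(W) are all W)
n=15: W (go to 14, an L position)
The losing starting values of n are exactly the entries labelled L in this table (4 of them).

0, 4, 9, 14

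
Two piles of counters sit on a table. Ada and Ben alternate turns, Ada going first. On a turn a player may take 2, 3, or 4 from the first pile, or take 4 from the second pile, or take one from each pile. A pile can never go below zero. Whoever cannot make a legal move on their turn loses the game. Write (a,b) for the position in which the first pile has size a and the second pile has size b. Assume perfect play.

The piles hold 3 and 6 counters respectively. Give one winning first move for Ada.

Build the W/L table. Terminal = L. A non-terminal position is W if it has a move to some L; otherwise it is L.
No move ever increases a pile, so every position that can arise here has a ≤ 3 and b ≤ 6; it is enough to label the cells with 0 ≤ a ≤ 3 and 0 ≤ b ≤ 6.
Every move lowers a or b (never raises either), so fill the grid row by row in increasing a, and left to right within a row: each cell's successors are then already labelled.
      b=0  b=1  b=2  b=3  b=4  b=5  b=6
a=0:    L    L    L    L    W    W    W
a=1:    L    W    W    W    W    L    L
a=2:    W    W    W    W    L    L    W
a=3:    W    W    W    W    L    W    W
Cells with no legal move (terminal, hence L): (0,0), (0,1), (0,2), (0,3), (1,0).
The remaining L cells, each justified by listing all of its moves:
(1,5): L (options (1,1)(W), (0,4)(W) are all W)
(1,6): L (options (1,2)(W), (0,5)(W) are all W)
(2,4): L (options (0,4)(W), (2,0)(W), (1,3)(W) are all W)
(2,5): L (options (0,5)(W), (2,1)(W), (1,4)(W) are all W)
(3,4): L (options (1,4)(W), (0,4)(W), (3,0)(W), (2,3)(W) are all W)
Every other cell has at least one move into one of the L cells above, so it is W.
From (3,6), the L positions reachable in one move are: (1,6), (2,5). Any move reaching one of these is winning.

Move to (1,6).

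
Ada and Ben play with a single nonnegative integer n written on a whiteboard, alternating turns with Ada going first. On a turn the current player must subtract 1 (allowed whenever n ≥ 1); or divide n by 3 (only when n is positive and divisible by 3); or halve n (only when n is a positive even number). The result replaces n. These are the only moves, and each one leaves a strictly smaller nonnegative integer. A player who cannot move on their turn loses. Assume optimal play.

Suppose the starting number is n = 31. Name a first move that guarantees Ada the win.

Build the W/L table. Terminal = L. A non-terminal position is W if it has a move to some L; otherwise it is L.
n=0: no move → L
n=1: can move to 0, which is L ⇒ W
n=2: the only move is to 1(W), a W ⇒ L
n=3: can move to 2, which is L ⇒ W
n=4: can move to 2, which is L ⇒ W
n=5: the only move is to 4(W), a W ⇒ L
n=6: can move to 2, which is L ⇒ W
n=7: the only move is to 6(W), a W ⇒ L
n=8: can move to 7, which is L ⇒ W
n=9: moves to 3(W), 8(W); every one is W ⇒ L
n=10: can move to 5, which is L ⇒ W
n=11: the only move is to 10(W), a W ⇒ L
n=12: can move to 11, which is L ⇒ W
n=13: the only move is to 12(W), a W ⇒ L
n=14: can move to 7, which is L ⇒ W
n=15: can move to 5, which is L ⇒ W
n=16: moves to 8(W), 15(W); every one is W ⇒ L
n=17: can move to 16, which is L ⇒ W
n=18: can move to 9, which is L ⇒ W
n=19: the only move is to 18(W), a W ⇒ L
n=20: can move to 19, which is L ⇒ W
n=21: can move to 7, which is L ⇒ W
n=22: can move to 11, which is L ⇒ W
n=23: the only move is to 22(W), a W ⇒ L
n=24: can move to 23, which is L ⇒ W
n=25: the only move is to 24(W), a W ⇒ L
n=26: can move to 13, which is L ⇒ W
n=27: can move to 9, which is L ⇒ W
n=28: moves to 14(W), 27(W); every one is W ⇒ L
n=29: can move to 28, which is L ⇒ W
n=30: moves to 10(W), 15(W), 29(W); every one is W ⇒ L
n=31: can move to 30, which is L ⇒ W
From 31, the L positions reachable in one move are: 30.

Move to 30.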